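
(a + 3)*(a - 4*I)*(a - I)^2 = a^4 + 3*a^3 - 6*I*a^3 - 9*a^2 - 18*I*a^2 - 27*a + 4*I*a + 12*I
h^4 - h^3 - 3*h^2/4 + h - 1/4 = (h - 1)*(h - 1/2)^2*(h + 1)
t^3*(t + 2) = t^4 + 2*t^3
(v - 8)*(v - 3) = v^2 - 11*v + 24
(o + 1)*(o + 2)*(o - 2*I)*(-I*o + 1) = -I*o^4 - o^3 - 3*I*o^3 - 3*o^2 - 4*I*o^2 - 2*o - 6*I*o - 4*I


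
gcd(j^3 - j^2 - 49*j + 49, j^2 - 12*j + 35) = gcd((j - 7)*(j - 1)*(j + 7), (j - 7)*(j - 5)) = j - 7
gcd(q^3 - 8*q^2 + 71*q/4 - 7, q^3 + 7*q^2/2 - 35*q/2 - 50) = q - 4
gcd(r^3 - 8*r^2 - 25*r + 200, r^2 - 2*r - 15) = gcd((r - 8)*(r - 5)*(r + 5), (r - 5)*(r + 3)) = r - 5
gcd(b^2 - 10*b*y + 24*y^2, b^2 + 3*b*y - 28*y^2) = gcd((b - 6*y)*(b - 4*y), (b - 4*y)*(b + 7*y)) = -b + 4*y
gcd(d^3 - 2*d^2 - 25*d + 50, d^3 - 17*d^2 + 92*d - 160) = d - 5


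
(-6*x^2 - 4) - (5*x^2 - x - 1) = -11*x^2 + x - 3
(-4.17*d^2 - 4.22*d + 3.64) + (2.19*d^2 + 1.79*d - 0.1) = -1.98*d^2 - 2.43*d + 3.54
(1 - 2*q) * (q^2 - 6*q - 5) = -2*q^3 + 13*q^2 + 4*q - 5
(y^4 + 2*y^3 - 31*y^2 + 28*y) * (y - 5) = y^5 - 3*y^4 - 41*y^3 + 183*y^2 - 140*y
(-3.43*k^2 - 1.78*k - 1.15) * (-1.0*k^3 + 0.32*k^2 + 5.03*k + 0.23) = 3.43*k^5 + 0.6824*k^4 - 16.6725*k^3 - 10.1103*k^2 - 6.1939*k - 0.2645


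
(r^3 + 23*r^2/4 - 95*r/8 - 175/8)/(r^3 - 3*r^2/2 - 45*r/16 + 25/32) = 4*(r + 7)/(4*r - 1)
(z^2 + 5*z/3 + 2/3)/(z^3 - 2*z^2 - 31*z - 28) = (z + 2/3)/(z^2 - 3*z - 28)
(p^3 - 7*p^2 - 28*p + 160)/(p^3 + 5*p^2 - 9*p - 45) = (p^2 - 12*p + 32)/(p^2 - 9)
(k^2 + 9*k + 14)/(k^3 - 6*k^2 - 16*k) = (k + 7)/(k*(k - 8))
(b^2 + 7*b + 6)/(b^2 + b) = (b + 6)/b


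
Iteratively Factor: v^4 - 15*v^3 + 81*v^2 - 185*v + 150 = (v - 5)*(v^3 - 10*v^2 + 31*v - 30) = (v - 5)*(v - 3)*(v^2 - 7*v + 10) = (v - 5)*(v - 3)*(v - 2)*(v - 5)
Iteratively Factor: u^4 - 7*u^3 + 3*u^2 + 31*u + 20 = (u - 5)*(u^3 - 2*u^2 - 7*u - 4) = (u - 5)*(u - 4)*(u^2 + 2*u + 1) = (u - 5)*(u - 4)*(u + 1)*(u + 1)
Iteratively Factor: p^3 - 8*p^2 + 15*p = (p - 3)*(p^2 - 5*p) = p*(p - 3)*(p - 5)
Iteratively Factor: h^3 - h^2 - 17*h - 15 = (h + 1)*(h^2 - 2*h - 15) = (h + 1)*(h + 3)*(h - 5)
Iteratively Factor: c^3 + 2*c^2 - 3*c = (c - 1)*(c^2 + 3*c) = (c - 1)*(c + 3)*(c)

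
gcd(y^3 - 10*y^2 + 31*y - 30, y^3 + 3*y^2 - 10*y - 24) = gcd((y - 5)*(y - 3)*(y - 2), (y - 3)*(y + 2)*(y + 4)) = y - 3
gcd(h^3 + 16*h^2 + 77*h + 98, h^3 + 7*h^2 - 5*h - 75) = 1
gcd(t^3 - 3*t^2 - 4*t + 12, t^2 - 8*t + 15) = t - 3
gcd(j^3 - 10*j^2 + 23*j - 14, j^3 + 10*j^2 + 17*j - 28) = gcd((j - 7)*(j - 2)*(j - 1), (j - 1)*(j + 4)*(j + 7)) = j - 1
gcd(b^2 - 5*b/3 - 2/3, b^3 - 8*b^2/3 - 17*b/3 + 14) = b - 2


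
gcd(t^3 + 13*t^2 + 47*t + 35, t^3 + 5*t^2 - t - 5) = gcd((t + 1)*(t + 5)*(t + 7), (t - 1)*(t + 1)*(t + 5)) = t^2 + 6*t + 5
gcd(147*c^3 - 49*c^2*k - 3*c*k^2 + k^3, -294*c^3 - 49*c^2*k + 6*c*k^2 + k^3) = 49*c^2 - k^2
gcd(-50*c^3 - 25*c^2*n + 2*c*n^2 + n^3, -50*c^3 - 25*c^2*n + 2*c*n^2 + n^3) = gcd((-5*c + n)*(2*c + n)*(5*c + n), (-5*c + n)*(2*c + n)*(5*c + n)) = 50*c^3 + 25*c^2*n - 2*c*n^2 - n^3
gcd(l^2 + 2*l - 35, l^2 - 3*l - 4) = 1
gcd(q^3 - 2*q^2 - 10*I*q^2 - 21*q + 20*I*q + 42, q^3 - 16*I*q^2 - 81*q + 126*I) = q^2 - 10*I*q - 21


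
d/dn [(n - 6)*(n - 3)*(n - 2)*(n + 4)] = 4*n^3 - 21*n^2 - 16*n + 108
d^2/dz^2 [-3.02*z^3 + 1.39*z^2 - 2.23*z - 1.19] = 2.78 - 18.12*z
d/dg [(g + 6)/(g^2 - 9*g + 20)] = (g^2 - 9*g - (g + 6)*(2*g - 9) + 20)/(g^2 - 9*g + 20)^2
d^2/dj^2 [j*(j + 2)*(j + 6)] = 6*j + 16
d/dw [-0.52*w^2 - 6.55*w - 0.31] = -1.04*w - 6.55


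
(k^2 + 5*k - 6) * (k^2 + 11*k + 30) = k^4 + 16*k^3 + 79*k^2 + 84*k - 180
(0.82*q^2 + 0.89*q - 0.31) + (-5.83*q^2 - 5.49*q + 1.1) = -5.01*q^2 - 4.6*q + 0.79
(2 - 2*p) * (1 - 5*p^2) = 10*p^3 - 10*p^2 - 2*p + 2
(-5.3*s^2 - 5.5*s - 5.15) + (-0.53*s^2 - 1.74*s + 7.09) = -5.83*s^2 - 7.24*s + 1.94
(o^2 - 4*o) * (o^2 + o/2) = o^4 - 7*o^3/2 - 2*o^2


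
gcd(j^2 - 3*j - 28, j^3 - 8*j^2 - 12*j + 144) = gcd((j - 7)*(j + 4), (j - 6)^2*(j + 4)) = j + 4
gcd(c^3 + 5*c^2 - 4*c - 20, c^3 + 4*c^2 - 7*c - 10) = c^2 + 3*c - 10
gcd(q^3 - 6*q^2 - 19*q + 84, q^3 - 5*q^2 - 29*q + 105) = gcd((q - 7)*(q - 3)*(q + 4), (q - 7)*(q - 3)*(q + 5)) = q^2 - 10*q + 21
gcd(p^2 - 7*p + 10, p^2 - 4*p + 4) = p - 2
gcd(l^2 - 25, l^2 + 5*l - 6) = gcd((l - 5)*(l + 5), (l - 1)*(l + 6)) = 1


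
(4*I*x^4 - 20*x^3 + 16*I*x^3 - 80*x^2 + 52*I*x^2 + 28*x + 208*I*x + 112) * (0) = 0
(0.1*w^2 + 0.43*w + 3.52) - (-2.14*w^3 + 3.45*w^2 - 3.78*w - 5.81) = 2.14*w^3 - 3.35*w^2 + 4.21*w + 9.33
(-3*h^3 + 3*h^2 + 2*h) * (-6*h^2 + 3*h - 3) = 18*h^5 - 27*h^4 + 6*h^3 - 3*h^2 - 6*h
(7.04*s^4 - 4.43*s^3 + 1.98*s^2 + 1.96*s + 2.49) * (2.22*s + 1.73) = 15.6288*s^5 + 2.3446*s^4 - 3.2683*s^3 + 7.7766*s^2 + 8.9186*s + 4.3077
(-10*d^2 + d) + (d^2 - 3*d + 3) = -9*d^2 - 2*d + 3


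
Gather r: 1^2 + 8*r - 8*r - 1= 0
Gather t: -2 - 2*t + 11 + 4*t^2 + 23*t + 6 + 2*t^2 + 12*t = 6*t^2 + 33*t + 15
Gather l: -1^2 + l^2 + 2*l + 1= l^2 + 2*l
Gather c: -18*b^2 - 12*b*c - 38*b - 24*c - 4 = -18*b^2 - 38*b + c*(-12*b - 24) - 4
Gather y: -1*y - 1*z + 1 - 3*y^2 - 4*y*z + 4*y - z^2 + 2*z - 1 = -3*y^2 + y*(3 - 4*z) - z^2 + z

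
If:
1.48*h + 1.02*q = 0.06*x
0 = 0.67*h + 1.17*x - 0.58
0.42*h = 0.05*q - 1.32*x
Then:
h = 2.50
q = -3.68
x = -0.93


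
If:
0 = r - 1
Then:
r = 1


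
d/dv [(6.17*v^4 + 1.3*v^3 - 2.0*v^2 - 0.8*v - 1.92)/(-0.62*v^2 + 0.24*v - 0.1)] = (-7.6508*v^5 + 3.6364*v^4 - 1.844*v^3 - 1.366*v^2 - 1.9808*v + 0.5408)/(0.3844*v^4 - 0.2976*v^3 + 0.1816*v^2 - 0.048*v + 0.01)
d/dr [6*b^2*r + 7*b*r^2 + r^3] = 6*b^2 + 14*b*r + 3*r^2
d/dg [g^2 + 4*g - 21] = 2*g + 4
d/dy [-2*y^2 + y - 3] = 1 - 4*y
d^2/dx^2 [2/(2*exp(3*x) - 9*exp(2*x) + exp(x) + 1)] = 2*((-18*exp(2*x) + 36*exp(x) - 1)*(2*exp(3*x) - 9*exp(2*x) + exp(x) + 1) + 2*(6*exp(2*x) - 18*exp(x) + 1)^2*exp(x))*exp(x)/(2*exp(3*x) - 9*exp(2*x) + exp(x) + 1)^3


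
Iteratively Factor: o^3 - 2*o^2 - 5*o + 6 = (o + 2)*(o^2 - 4*o + 3) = (o - 1)*(o + 2)*(o - 3)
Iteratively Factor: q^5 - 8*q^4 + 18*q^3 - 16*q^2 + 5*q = (q - 1)*(q^4 - 7*q^3 + 11*q^2 - 5*q) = (q - 1)^2*(q^3 - 6*q^2 + 5*q) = (q - 5)*(q - 1)^2*(q^2 - q) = (q - 5)*(q - 1)^3*(q)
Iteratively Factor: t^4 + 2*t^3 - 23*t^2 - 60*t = (t + 4)*(t^3 - 2*t^2 - 15*t) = (t + 3)*(t + 4)*(t^2 - 5*t) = (t - 5)*(t + 3)*(t + 4)*(t)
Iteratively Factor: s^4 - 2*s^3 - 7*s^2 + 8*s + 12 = (s + 1)*(s^3 - 3*s^2 - 4*s + 12) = (s - 2)*(s + 1)*(s^2 - s - 6) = (s - 2)*(s + 1)*(s + 2)*(s - 3)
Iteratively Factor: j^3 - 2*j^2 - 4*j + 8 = (j - 2)*(j^2 - 4) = (j - 2)^2*(j + 2)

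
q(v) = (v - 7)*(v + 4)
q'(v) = 2*v - 3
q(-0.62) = -25.76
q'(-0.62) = -4.24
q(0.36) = -28.95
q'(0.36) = -2.28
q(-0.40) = -26.64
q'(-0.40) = -3.80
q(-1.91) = -18.62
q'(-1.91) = -6.82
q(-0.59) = -25.88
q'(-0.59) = -4.18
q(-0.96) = -24.20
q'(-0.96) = -4.92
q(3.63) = -25.71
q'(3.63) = 4.26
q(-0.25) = -27.19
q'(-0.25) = -3.50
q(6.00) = -10.00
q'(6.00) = 9.00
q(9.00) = 26.00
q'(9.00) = 15.00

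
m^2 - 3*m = m*(m - 3)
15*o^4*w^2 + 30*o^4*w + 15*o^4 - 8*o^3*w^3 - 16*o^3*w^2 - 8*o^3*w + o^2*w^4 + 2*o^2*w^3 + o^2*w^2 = (-5*o + w)*(-3*o + w)*(o*w + o)^2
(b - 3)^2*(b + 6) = b^3 - 27*b + 54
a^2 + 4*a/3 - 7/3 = (a - 1)*(a + 7/3)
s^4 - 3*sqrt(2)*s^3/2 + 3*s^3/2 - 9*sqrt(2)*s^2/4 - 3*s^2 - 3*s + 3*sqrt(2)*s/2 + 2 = (s - 1/2)*(s + 2)*(s - 2*sqrt(2))*(s + sqrt(2)/2)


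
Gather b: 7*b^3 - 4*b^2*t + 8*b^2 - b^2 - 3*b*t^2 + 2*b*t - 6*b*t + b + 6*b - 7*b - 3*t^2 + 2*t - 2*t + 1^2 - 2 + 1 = 7*b^3 + b^2*(7 - 4*t) + b*(-3*t^2 - 4*t) - 3*t^2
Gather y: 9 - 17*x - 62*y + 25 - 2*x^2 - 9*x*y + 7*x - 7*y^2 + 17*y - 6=-2*x^2 - 10*x - 7*y^2 + y*(-9*x - 45) + 28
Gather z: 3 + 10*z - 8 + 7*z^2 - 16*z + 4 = 7*z^2 - 6*z - 1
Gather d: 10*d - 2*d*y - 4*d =d*(6 - 2*y)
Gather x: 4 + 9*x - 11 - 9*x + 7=0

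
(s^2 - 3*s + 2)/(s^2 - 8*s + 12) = (s - 1)/(s - 6)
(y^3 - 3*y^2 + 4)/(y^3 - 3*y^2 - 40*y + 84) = (y^2 - y - 2)/(y^2 - y - 42)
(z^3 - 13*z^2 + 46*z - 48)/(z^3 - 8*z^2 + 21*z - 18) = (z - 8)/(z - 3)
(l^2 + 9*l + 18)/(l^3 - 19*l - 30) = (l + 6)/(l^2 - 3*l - 10)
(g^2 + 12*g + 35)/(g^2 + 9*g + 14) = (g + 5)/(g + 2)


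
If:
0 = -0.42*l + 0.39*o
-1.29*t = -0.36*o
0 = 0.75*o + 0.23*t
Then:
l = 0.00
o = 0.00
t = 0.00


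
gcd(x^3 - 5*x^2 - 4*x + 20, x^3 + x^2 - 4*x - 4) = x^2 - 4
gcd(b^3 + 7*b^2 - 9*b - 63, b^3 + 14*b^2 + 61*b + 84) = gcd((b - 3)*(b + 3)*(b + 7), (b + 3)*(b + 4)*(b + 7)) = b^2 + 10*b + 21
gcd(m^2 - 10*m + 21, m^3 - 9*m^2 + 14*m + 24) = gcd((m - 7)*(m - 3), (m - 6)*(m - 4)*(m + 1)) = 1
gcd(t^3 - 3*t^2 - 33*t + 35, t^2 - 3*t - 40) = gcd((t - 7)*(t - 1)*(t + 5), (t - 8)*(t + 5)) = t + 5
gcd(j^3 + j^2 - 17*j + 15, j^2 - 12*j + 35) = 1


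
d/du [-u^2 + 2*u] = 2 - 2*u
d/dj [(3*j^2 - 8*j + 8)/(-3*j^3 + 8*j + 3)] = (2*(3*j - 4)*(-3*j^3 + 8*j + 3) + (9*j^2 - 8)*(3*j^2 - 8*j + 8))/(-3*j^3 + 8*j + 3)^2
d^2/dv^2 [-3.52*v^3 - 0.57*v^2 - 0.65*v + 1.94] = -21.12*v - 1.14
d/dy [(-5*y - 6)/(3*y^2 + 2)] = (15*y^2 + 36*y - 10)/(9*y^4 + 12*y^2 + 4)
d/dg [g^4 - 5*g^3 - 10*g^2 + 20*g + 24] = 4*g^3 - 15*g^2 - 20*g + 20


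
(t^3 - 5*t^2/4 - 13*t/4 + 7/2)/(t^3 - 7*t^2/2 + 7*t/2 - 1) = (4*t + 7)/(2*(2*t - 1))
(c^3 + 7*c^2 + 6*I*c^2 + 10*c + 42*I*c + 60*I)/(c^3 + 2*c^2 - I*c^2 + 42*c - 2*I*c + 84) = (c + 5)/(c - 7*I)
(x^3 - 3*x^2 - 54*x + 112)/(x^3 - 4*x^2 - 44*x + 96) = (x + 7)/(x + 6)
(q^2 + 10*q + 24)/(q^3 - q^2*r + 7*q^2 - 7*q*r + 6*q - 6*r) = (q + 4)/(q^2 - q*r + q - r)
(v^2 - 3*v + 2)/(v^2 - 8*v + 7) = (v - 2)/(v - 7)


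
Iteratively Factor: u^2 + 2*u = (u)*(u + 2)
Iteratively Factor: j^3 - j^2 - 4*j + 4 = (j + 2)*(j^2 - 3*j + 2) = (j - 2)*(j + 2)*(j - 1)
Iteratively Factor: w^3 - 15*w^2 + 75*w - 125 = (w - 5)*(w^2 - 10*w + 25) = (w - 5)^2*(w - 5)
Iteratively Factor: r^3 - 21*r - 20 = (r - 5)*(r^2 + 5*r + 4) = (r - 5)*(r + 4)*(r + 1)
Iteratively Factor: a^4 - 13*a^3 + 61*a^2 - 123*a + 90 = (a - 2)*(a^3 - 11*a^2 + 39*a - 45) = (a - 3)*(a - 2)*(a^2 - 8*a + 15) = (a - 3)^2*(a - 2)*(a - 5)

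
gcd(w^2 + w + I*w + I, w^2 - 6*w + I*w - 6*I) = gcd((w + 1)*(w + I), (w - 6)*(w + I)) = w + I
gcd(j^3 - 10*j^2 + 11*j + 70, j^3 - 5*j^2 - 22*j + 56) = j - 7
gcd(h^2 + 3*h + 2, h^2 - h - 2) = h + 1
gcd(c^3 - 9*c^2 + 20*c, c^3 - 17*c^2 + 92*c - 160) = c^2 - 9*c + 20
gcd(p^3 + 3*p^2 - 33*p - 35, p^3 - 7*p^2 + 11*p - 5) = p - 5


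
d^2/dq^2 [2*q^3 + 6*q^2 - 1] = 12*q + 12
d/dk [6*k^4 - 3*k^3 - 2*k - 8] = 24*k^3 - 9*k^2 - 2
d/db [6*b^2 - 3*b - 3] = 12*b - 3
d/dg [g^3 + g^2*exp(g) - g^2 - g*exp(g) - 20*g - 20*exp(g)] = g^2*exp(g) + 3*g^2 + g*exp(g) - 2*g - 21*exp(g) - 20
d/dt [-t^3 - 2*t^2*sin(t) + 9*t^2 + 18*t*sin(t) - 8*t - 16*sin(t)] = -2*t^2*cos(t) - 3*t^2 - 4*t*sin(t) + 18*t*cos(t) + 18*t + 18*sin(t) - 16*cos(t) - 8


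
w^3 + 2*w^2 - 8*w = w*(w - 2)*(w + 4)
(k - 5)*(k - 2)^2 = k^3 - 9*k^2 + 24*k - 20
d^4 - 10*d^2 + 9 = (d - 3)*(d - 1)*(d + 1)*(d + 3)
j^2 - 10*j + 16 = (j - 8)*(j - 2)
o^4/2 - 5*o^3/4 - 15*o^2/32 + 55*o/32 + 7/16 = (o/2 + 1/2)*(o - 2)*(o - 7/4)*(o + 1/4)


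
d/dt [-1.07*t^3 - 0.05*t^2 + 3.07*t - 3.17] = -3.21*t^2 - 0.1*t + 3.07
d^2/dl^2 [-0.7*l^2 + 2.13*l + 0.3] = -1.40000000000000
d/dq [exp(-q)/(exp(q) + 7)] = (-2*exp(q) - 7)*exp(-q)/(exp(2*q) + 14*exp(q) + 49)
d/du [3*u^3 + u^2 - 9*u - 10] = 9*u^2 + 2*u - 9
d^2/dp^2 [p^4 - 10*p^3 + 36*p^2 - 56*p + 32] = 12*p^2 - 60*p + 72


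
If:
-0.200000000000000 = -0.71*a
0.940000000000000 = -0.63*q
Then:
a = 0.28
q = -1.49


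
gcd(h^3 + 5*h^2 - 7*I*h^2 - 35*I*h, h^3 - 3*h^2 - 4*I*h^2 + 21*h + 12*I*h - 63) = h - 7*I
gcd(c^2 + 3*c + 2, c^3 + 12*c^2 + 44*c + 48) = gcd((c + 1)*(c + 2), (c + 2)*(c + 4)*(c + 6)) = c + 2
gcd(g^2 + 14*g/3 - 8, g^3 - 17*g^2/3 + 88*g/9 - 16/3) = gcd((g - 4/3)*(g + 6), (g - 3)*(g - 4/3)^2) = g - 4/3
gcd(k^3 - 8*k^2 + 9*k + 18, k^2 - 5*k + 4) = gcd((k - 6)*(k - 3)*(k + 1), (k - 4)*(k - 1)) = 1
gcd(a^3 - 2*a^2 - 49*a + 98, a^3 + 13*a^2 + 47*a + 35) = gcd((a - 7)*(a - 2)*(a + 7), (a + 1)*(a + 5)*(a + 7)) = a + 7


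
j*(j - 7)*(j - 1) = j^3 - 8*j^2 + 7*j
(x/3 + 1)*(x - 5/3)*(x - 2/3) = x^3/3 + 2*x^2/9 - 53*x/27 + 10/9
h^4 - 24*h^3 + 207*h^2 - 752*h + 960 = (h - 8)^2*(h - 5)*(h - 3)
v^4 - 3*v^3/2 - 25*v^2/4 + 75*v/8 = v*(v - 5/2)*(v - 3/2)*(v + 5/2)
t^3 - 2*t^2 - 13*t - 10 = (t - 5)*(t + 1)*(t + 2)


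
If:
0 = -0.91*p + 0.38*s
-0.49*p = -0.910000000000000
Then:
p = 1.86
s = 4.45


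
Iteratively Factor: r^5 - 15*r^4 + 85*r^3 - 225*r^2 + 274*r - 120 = (r - 4)*(r^4 - 11*r^3 + 41*r^2 - 61*r + 30) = (r - 4)*(r - 2)*(r^3 - 9*r^2 + 23*r - 15) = (r - 5)*(r - 4)*(r - 2)*(r^2 - 4*r + 3) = (r - 5)*(r - 4)*(r - 2)*(r - 1)*(r - 3)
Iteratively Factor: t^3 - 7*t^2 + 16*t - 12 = (t - 2)*(t^2 - 5*t + 6) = (t - 3)*(t - 2)*(t - 2)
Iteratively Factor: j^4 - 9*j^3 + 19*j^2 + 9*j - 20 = (j - 4)*(j^3 - 5*j^2 - j + 5) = (j - 4)*(j - 1)*(j^2 - 4*j - 5) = (j - 4)*(j - 1)*(j + 1)*(j - 5)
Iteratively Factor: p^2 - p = (p)*(p - 1)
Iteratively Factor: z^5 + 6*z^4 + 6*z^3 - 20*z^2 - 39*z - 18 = (z + 1)*(z^4 + 5*z^3 + z^2 - 21*z - 18) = (z + 1)*(z + 3)*(z^3 + 2*z^2 - 5*z - 6) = (z + 1)*(z + 3)^2*(z^2 - z - 2) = (z - 2)*(z + 1)*(z + 3)^2*(z + 1)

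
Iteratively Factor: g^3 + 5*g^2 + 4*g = (g + 1)*(g^2 + 4*g) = g*(g + 1)*(g + 4)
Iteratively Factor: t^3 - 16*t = (t)*(t^2 - 16) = t*(t - 4)*(t + 4)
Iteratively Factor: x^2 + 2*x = (x + 2)*(x)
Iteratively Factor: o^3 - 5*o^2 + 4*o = (o)*(o^2 - 5*o + 4) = o*(o - 4)*(o - 1)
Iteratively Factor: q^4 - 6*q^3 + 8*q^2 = (q - 4)*(q^3 - 2*q^2) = (q - 4)*(q - 2)*(q^2) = q*(q - 4)*(q - 2)*(q)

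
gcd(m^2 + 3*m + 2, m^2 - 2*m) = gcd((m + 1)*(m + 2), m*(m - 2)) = 1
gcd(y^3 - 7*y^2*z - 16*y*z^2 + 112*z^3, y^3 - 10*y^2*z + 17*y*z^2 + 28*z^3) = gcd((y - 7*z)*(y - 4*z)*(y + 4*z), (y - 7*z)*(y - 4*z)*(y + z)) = y^2 - 11*y*z + 28*z^2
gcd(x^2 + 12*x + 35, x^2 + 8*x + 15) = x + 5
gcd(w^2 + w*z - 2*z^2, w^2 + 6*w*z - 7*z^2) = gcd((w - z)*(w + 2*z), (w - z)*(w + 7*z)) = -w + z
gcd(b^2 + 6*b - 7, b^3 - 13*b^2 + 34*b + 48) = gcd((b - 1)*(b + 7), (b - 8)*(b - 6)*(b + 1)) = 1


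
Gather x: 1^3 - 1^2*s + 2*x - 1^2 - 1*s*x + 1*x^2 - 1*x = -s + x^2 + x*(1 - s)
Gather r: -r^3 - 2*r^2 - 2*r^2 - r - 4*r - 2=-r^3 - 4*r^2 - 5*r - 2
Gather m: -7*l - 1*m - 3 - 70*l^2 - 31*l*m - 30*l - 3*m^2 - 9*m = -70*l^2 - 37*l - 3*m^2 + m*(-31*l - 10) - 3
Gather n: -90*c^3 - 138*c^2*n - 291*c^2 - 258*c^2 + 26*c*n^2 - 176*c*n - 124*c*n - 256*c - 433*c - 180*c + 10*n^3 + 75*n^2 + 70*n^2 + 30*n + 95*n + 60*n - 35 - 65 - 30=-90*c^3 - 549*c^2 - 869*c + 10*n^3 + n^2*(26*c + 145) + n*(-138*c^2 - 300*c + 185) - 130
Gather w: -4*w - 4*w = -8*w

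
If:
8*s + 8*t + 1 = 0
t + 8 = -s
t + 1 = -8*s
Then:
No Solution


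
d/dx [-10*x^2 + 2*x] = 2 - 20*x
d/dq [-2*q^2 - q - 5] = -4*q - 1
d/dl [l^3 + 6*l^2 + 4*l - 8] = 3*l^2 + 12*l + 4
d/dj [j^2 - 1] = 2*j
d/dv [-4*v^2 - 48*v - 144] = -8*v - 48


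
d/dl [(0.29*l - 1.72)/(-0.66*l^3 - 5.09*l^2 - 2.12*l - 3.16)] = (0.3828*l^3 - 1.9295*l^2 - 17.5096*l - 4.5628)/(0.4356*l^6 + 6.7188*l^5 + 28.7065*l^4 + 25.7528*l^3 + 36.6632*l^2 + 13.3984*l + 9.9856)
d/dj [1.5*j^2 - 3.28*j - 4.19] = 3.0*j - 3.28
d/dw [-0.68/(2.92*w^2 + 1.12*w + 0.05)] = (3.9712*w + 0.7616)/(2.92*w^2 + 1.12*w + 0.05)^2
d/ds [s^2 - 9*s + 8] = 2*s - 9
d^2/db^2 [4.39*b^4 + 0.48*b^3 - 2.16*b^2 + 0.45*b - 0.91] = 52.68*b^2 + 2.88*b - 4.32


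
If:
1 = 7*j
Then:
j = 1/7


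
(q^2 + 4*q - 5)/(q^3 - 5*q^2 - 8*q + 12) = (q + 5)/(q^2 - 4*q - 12)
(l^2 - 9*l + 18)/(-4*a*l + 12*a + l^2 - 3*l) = (6 - l)/(4*a - l)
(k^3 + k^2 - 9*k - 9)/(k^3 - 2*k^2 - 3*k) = (k + 3)/k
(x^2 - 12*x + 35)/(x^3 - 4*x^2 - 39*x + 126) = (x - 5)/(x^2 + 3*x - 18)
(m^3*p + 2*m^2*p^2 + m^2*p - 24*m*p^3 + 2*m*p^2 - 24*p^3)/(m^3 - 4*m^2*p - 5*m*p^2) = p*(-m^3 - 2*m^2*p - m^2 + 24*m*p^2 - 2*m*p + 24*p^2)/(m*(-m^2 + 4*m*p + 5*p^2))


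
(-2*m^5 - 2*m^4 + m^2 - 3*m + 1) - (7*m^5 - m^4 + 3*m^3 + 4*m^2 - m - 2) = -9*m^5 - m^4 - 3*m^3 - 3*m^2 - 2*m + 3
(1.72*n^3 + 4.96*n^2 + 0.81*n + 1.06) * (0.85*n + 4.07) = 1.462*n^4 + 11.2164*n^3 + 20.8757*n^2 + 4.1977*n + 4.3142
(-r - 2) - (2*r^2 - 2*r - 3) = -2*r^2 + r + 1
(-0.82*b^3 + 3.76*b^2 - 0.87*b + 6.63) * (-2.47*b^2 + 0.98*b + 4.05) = 2.0254*b^5 - 10.0908*b^4 + 2.5127*b^3 - 2.0007*b^2 + 2.9739*b + 26.8515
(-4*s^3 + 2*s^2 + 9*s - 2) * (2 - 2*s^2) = 8*s^5 - 4*s^4 - 26*s^3 + 8*s^2 + 18*s - 4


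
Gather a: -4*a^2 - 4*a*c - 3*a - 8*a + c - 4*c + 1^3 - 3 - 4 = -4*a^2 + a*(-4*c - 11) - 3*c - 6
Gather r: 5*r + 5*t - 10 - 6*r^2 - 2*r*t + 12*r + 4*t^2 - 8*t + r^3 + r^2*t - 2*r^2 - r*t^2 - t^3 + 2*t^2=r^3 + r^2*(t - 8) + r*(-t^2 - 2*t + 17) - t^3 + 6*t^2 - 3*t - 10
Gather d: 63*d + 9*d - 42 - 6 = 72*d - 48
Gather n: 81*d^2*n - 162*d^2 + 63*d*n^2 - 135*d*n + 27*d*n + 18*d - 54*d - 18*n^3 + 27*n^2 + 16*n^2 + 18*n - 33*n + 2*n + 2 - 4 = -162*d^2 - 36*d - 18*n^3 + n^2*(63*d + 43) + n*(81*d^2 - 108*d - 13) - 2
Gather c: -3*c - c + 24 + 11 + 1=36 - 4*c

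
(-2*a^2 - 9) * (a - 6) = -2*a^3 + 12*a^2 - 9*a + 54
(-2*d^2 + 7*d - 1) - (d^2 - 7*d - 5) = -3*d^2 + 14*d + 4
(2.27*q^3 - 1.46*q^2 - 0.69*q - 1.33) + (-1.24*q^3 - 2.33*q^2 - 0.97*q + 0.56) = 1.03*q^3 - 3.79*q^2 - 1.66*q - 0.77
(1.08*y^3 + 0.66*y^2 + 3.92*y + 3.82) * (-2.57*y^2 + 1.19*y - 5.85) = -2.7756*y^5 - 0.411*y^4 - 15.607*y^3 - 9.0136*y^2 - 18.3862*y - 22.347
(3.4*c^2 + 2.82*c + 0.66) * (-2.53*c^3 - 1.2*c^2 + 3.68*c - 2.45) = -8.602*c^5 - 11.2146*c^4 + 7.4582*c^3 + 1.2556*c^2 - 4.4802*c - 1.617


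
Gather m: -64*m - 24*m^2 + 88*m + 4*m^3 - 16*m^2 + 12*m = 4*m^3 - 40*m^2 + 36*m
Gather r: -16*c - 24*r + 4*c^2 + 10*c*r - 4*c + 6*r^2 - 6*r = 4*c^2 - 20*c + 6*r^2 + r*(10*c - 30)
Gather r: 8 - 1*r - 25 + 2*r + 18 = r + 1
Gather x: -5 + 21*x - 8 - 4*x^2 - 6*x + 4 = -4*x^2 + 15*x - 9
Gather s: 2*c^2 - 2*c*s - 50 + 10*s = 2*c^2 + s*(10 - 2*c) - 50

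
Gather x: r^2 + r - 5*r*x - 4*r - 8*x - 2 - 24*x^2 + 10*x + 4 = r^2 - 3*r - 24*x^2 + x*(2 - 5*r) + 2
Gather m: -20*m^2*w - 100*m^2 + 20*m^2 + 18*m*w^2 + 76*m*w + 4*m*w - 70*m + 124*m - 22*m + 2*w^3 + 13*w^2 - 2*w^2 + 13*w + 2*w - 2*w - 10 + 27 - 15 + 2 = m^2*(-20*w - 80) + m*(18*w^2 + 80*w + 32) + 2*w^3 + 11*w^2 + 13*w + 4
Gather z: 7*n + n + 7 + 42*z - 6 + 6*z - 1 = 8*n + 48*z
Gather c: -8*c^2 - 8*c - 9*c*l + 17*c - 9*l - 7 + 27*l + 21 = -8*c^2 + c*(9 - 9*l) + 18*l + 14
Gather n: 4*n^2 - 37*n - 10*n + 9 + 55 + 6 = 4*n^2 - 47*n + 70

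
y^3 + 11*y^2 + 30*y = y*(y + 5)*(y + 6)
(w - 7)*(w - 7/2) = w^2 - 21*w/2 + 49/2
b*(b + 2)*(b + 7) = b^3 + 9*b^2 + 14*b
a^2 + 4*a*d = a*(a + 4*d)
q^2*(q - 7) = q^3 - 7*q^2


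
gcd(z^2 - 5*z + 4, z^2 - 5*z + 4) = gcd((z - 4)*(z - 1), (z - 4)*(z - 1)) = z^2 - 5*z + 4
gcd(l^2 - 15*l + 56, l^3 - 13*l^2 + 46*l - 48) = l - 8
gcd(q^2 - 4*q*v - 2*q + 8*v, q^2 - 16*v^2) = q - 4*v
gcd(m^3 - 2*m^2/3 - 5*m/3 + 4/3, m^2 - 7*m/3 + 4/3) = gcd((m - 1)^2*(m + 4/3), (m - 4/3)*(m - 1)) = m - 1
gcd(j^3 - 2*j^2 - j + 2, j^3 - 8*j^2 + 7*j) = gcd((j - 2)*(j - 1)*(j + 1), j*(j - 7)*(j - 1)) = j - 1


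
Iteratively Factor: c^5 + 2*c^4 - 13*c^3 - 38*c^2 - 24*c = (c + 2)*(c^4 - 13*c^2 - 12*c) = c*(c + 2)*(c^3 - 13*c - 12) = c*(c - 4)*(c + 2)*(c^2 + 4*c + 3) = c*(c - 4)*(c + 1)*(c + 2)*(c + 3)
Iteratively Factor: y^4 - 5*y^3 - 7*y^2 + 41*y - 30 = (y - 1)*(y^3 - 4*y^2 - 11*y + 30) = (y - 1)*(y + 3)*(y^2 - 7*y + 10) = (y - 5)*(y - 1)*(y + 3)*(y - 2)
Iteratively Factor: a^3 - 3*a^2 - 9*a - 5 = (a + 1)*(a^2 - 4*a - 5) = (a + 1)^2*(a - 5)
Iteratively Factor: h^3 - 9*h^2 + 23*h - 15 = (h - 3)*(h^2 - 6*h + 5) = (h - 3)*(h - 1)*(h - 5)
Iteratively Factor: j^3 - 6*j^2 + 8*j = (j - 2)*(j^2 - 4*j) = j*(j - 2)*(j - 4)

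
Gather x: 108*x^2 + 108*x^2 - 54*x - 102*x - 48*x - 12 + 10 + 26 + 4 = 216*x^2 - 204*x + 28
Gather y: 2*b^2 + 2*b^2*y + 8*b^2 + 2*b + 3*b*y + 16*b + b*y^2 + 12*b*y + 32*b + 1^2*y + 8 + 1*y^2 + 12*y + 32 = 10*b^2 + 50*b + y^2*(b + 1) + y*(2*b^2 + 15*b + 13) + 40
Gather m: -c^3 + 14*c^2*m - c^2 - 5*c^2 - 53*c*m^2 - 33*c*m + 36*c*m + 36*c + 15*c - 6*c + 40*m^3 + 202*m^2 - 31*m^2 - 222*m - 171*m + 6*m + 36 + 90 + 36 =-c^3 - 6*c^2 + 45*c + 40*m^3 + m^2*(171 - 53*c) + m*(14*c^2 + 3*c - 387) + 162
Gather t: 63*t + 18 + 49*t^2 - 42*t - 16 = 49*t^2 + 21*t + 2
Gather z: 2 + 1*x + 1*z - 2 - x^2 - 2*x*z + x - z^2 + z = -x^2 + 2*x - z^2 + z*(2 - 2*x)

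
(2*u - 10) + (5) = 2*u - 5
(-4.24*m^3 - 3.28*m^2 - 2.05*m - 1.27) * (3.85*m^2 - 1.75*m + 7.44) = -16.324*m^5 - 5.208*m^4 - 33.6981*m^3 - 25.7052*m^2 - 13.0295*m - 9.4488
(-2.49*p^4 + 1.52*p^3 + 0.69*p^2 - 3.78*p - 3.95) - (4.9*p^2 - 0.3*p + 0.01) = -2.49*p^4 + 1.52*p^3 - 4.21*p^2 - 3.48*p - 3.96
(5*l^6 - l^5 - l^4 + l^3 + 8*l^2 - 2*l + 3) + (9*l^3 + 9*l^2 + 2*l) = 5*l^6 - l^5 - l^4 + 10*l^3 + 17*l^2 + 3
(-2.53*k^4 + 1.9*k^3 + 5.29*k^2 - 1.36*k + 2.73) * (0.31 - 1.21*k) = 3.0613*k^5 - 3.0833*k^4 - 5.8119*k^3 + 3.2855*k^2 - 3.7249*k + 0.8463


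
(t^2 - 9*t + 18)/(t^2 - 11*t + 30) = (t - 3)/(t - 5)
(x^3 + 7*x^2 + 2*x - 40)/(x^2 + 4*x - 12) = (x^2 + 9*x + 20)/(x + 6)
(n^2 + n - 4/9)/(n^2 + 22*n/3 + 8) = (n - 1/3)/(n + 6)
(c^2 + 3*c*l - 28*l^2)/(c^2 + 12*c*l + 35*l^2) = (c - 4*l)/(c + 5*l)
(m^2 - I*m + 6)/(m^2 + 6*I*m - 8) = (m - 3*I)/(m + 4*I)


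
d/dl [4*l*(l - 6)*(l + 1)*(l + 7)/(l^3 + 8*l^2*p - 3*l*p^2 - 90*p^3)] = 4*(-l*(l - 6)*(l + 1)*(l + 7)*(3*l^2 + 16*l*p - 3*p^2) + (l^3 + 8*l^2*p - 3*l*p^2 - 90*p^3)*(l*(l - 6)*(l + 1) + l*(l - 6)*(l + 7) + l*(l + 1)*(l + 7) + (l - 6)*(l + 1)*(l + 7)))/(l^3 + 8*l^2*p - 3*l*p^2 - 90*p^3)^2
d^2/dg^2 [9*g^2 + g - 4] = 18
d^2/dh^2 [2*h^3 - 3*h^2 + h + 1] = 12*h - 6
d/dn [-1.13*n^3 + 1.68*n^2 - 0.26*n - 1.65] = -3.39*n^2 + 3.36*n - 0.26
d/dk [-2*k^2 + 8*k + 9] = 8 - 4*k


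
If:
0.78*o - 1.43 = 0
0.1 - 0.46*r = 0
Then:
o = 1.83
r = 0.22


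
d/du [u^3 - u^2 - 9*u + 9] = 3*u^2 - 2*u - 9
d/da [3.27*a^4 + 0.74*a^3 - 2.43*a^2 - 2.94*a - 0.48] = 13.08*a^3 + 2.22*a^2 - 4.86*a - 2.94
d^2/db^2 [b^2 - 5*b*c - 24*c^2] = 2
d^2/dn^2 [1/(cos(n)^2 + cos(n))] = (-(1 - cos(2*n))^2 + 15*cos(n)/4 - 3*cos(2*n)/2 - 3*cos(3*n)/4 + 9/2)/((cos(n) + 1)^3*cos(n)^3)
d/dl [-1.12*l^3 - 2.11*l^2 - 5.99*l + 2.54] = -3.36*l^2 - 4.22*l - 5.99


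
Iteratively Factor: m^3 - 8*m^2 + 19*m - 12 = (m - 3)*(m^2 - 5*m + 4) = (m - 3)*(m - 1)*(m - 4)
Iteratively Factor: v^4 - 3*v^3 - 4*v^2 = (v - 4)*(v^3 + v^2) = v*(v - 4)*(v^2 + v) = v*(v - 4)*(v + 1)*(v)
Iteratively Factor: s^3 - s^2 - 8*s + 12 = (s + 3)*(s^2 - 4*s + 4) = (s - 2)*(s + 3)*(s - 2)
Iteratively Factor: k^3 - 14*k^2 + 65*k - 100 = (k - 5)*(k^2 - 9*k + 20) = (k - 5)^2*(k - 4)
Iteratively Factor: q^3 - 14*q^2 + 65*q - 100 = (q - 5)*(q^2 - 9*q + 20) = (q - 5)^2*(q - 4)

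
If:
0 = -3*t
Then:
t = 0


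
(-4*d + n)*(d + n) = -4*d^2 - 3*d*n + n^2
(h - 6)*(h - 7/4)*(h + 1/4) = h^3 - 15*h^2/2 + 137*h/16 + 21/8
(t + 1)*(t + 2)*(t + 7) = t^3 + 10*t^2 + 23*t + 14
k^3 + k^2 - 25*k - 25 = (k - 5)*(k + 1)*(k + 5)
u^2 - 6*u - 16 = (u - 8)*(u + 2)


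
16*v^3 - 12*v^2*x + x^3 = (-2*v + x)^2*(4*v + x)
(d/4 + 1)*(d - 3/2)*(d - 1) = d^3/4 + 3*d^2/8 - 17*d/8 + 3/2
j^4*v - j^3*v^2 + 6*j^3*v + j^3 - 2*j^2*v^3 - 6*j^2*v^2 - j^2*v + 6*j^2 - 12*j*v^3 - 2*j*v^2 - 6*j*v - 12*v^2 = (j + 6)*(j - 2*v)*(j + v)*(j*v + 1)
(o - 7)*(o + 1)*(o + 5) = o^3 - o^2 - 37*o - 35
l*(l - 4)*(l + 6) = l^3 + 2*l^2 - 24*l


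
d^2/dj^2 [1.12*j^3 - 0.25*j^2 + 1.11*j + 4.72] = 6.72*j - 0.5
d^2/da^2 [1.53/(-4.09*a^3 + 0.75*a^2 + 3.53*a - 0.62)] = ((37.5462*a - 2.295)*(4.09*a^3 - 0.75*a^2 - 3.53*a + 0.62) - 1.53*(-24.54*a^2 + 3.0*a + 7.06)*(-12.27*a^2 + 1.5*a + 3.53))/(4.09*a^3 - 0.75*a^2 - 3.53*a + 0.62)^3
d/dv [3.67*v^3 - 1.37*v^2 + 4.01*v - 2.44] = 11.01*v^2 - 2.74*v + 4.01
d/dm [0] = 0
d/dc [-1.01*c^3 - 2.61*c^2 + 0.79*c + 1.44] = -3.03*c^2 - 5.22*c + 0.79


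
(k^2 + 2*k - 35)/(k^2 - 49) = (k - 5)/(k - 7)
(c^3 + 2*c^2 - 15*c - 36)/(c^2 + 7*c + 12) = (c^2 - c - 12)/(c + 4)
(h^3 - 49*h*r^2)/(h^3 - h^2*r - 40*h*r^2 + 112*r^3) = h*(h - 7*r)/(h^2 - 8*h*r + 16*r^2)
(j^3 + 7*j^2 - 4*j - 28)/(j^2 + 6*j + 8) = (j^2 + 5*j - 14)/(j + 4)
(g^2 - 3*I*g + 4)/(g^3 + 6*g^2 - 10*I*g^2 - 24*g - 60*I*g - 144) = (g + I)/(g^2 + 6*g*(1 - I) - 36*I)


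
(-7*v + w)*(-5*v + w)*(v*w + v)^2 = 35*v^4*w^2 + 70*v^4*w + 35*v^4 - 12*v^3*w^3 - 24*v^3*w^2 - 12*v^3*w + v^2*w^4 + 2*v^2*w^3 + v^2*w^2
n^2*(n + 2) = n^3 + 2*n^2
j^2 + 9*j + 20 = (j + 4)*(j + 5)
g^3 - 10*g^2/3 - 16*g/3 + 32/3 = (g - 4)*(g - 4/3)*(g + 2)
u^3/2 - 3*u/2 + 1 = (u/2 + 1)*(u - 1)^2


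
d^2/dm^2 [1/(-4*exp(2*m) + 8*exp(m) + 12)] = (4*(1 - exp(m))^2*exp(m) + (2*exp(m) - 1)*(-exp(2*m) + 2*exp(m) + 3))*exp(m)/(2*(-exp(2*m) + 2*exp(m) + 3)^3)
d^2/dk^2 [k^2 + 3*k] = 2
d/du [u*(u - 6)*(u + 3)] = 3*u^2 - 6*u - 18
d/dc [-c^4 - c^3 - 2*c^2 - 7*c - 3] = -4*c^3 - 3*c^2 - 4*c - 7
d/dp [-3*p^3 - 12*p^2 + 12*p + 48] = -9*p^2 - 24*p + 12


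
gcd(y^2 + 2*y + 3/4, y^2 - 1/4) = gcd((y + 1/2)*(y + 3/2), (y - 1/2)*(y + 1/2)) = y + 1/2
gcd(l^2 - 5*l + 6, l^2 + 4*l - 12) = l - 2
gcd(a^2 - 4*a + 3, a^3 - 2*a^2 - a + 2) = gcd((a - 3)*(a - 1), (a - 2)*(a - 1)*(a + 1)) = a - 1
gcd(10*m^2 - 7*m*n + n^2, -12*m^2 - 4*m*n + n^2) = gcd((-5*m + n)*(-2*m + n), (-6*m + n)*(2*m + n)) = 1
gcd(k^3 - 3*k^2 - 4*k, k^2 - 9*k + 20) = k - 4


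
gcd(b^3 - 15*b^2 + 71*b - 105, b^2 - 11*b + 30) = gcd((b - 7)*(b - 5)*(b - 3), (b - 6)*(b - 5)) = b - 5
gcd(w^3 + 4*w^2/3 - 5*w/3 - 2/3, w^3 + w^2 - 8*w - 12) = w + 2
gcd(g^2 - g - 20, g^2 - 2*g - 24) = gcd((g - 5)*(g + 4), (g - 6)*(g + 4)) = g + 4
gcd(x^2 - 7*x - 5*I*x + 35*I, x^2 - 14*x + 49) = x - 7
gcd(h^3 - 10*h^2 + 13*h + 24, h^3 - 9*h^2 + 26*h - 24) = h - 3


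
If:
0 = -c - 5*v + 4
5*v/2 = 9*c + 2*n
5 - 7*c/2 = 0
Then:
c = 10/7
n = -81/14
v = 18/35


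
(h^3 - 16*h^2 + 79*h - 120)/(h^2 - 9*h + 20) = (h^2 - 11*h + 24)/(h - 4)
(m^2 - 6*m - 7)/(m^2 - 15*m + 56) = (m + 1)/(m - 8)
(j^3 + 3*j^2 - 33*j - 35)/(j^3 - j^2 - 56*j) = (j^2 - 4*j - 5)/(j*(j - 8))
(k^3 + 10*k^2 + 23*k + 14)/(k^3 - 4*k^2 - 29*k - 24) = (k^2 + 9*k + 14)/(k^2 - 5*k - 24)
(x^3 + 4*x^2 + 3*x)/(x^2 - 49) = x*(x^2 + 4*x + 3)/(x^2 - 49)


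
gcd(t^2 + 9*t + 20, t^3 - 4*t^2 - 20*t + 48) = t + 4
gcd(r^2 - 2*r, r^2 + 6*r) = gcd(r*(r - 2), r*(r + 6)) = r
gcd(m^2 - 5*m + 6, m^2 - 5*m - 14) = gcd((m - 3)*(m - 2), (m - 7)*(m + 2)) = 1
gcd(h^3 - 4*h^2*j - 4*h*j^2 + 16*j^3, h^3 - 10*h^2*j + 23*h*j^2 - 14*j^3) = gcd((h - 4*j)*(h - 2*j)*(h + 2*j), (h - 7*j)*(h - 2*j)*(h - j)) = h - 2*j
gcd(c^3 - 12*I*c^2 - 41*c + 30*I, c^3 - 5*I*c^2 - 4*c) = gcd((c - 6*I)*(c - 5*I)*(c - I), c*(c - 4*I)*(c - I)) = c - I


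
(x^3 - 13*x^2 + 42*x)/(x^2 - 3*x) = (x^2 - 13*x + 42)/(x - 3)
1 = 1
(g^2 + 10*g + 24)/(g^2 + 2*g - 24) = (g + 4)/(g - 4)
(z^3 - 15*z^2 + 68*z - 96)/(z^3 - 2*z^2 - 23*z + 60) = (z - 8)/(z + 5)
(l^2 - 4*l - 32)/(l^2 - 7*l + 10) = (l^2 - 4*l - 32)/(l^2 - 7*l + 10)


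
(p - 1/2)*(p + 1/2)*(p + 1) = p^3 + p^2 - p/4 - 1/4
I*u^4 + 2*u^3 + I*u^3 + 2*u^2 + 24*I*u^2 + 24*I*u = u*(u - 6*I)*(u + 4*I)*(I*u + I)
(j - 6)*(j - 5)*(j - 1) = j^3 - 12*j^2 + 41*j - 30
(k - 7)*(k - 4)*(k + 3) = k^3 - 8*k^2 - 5*k + 84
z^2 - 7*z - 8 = (z - 8)*(z + 1)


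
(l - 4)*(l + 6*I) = l^2 - 4*l + 6*I*l - 24*I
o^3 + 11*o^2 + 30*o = o*(o + 5)*(o + 6)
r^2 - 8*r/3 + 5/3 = (r - 5/3)*(r - 1)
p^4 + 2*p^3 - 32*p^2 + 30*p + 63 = (p - 3)^2*(p + 1)*(p + 7)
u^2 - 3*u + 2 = (u - 2)*(u - 1)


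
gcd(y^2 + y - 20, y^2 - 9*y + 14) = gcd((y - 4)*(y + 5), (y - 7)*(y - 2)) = 1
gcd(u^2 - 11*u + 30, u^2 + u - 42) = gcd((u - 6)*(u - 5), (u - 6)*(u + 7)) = u - 6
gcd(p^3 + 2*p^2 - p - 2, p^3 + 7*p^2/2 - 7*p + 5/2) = p - 1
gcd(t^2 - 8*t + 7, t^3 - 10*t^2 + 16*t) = 1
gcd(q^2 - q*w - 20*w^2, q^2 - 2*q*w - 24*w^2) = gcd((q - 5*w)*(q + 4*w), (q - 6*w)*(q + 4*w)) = q + 4*w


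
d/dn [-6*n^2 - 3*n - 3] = -12*n - 3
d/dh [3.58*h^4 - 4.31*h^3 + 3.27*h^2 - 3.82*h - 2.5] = 14.32*h^3 - 12.93*h^2 + 6.54*h - 3.82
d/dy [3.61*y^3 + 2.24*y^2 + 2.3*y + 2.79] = 10.83*y^2 + 4.48*y + 2.3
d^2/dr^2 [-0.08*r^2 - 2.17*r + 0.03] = -0.160000000000000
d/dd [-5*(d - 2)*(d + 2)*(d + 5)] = -15*d^2 - 50*d + 20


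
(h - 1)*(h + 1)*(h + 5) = h^3 + 5*h^2 - h - 5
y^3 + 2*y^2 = y^2*(y + 2)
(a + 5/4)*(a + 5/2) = a^2 + 15*a/4 + 25/8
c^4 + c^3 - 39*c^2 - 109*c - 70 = (c - 7)*(c + 1)*(c + 2)*(c + 5)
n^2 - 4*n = n*(n - 4)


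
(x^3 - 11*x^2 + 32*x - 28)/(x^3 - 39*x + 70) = (x^2 - 9*x + 14)/(x^2 + 2*x - 35)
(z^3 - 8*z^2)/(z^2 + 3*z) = z*(z - 8)/(z + 3)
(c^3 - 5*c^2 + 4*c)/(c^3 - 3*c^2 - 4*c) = (c - 1)/(c + 1)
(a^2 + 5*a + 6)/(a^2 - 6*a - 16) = (a + 3)/(a - 8)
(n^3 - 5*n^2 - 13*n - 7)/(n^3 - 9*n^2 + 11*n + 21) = (n + 1)/(n - 3)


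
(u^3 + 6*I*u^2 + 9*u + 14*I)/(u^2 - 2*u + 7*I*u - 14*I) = (u^2 - I*u + 2)/(u - 2)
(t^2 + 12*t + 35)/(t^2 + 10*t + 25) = (t + 7)/(t + 5)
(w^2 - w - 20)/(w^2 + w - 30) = (w + 4)/(w + 6)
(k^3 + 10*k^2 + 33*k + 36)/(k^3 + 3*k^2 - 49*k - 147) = (k^2 + 7*k + 12)/(k^2 - 49)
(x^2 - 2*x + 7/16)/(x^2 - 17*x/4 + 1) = (x - 7/4)/(x - 4)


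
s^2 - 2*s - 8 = (s - 4)*(s + 2)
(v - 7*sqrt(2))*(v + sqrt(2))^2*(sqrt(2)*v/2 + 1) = sqrt(2)*v^4/2 - 4*v^3 - 18*sqrt(2)*v^2 - 40*v - 14*sqrt(2)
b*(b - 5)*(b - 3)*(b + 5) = b^4 - 3*b^3 - 25*b^2 + 75*b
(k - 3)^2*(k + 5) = k^3 - k^2 - 21*k + 45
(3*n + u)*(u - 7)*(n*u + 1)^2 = 3*n^3*u^3 - 21*n^3*u^2 + n^2*u^4 - 7*n^2*u^3 + 6*n^2*u^2 - 42*n^2*u + 2*n*u^3 - 14*n*u^2 + 3*n*u - 21*n + u^2 - 7*u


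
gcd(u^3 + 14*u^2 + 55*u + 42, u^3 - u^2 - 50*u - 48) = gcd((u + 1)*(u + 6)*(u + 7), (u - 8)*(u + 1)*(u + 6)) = u^2 + 7*u + 6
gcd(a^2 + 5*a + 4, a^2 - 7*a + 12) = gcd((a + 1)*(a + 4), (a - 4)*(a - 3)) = 1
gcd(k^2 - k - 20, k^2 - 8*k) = 1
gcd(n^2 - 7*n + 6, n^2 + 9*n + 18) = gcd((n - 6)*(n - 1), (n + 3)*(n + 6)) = 1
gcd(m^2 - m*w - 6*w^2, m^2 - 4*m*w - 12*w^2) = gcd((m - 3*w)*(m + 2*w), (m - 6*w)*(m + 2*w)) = m + 2*w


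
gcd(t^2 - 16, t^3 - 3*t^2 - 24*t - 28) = 1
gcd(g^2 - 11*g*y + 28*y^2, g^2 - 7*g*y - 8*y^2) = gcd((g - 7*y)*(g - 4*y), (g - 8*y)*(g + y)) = 1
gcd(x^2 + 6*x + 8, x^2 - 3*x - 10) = x + 2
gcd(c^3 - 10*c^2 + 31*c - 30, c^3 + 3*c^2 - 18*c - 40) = 1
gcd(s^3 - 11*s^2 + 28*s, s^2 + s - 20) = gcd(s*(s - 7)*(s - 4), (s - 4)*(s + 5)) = s - 4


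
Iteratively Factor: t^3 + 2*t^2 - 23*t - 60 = (t + 3)*(t^2 - t - 20) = (t + 3)*(t + 4)*(t - 5)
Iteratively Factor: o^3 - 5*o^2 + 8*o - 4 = (o - 2)*(o^2 - 3*o + 2) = (o - 2)^2*(o - 1)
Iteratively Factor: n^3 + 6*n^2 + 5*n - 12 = (n - 1)*(n^2 + 7*n + 12) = (n - 1)*(n + 3)*(n + 4)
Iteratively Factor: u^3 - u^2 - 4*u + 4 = (u - 1)*(u^2 - 4) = (u - 2)*(u - 1)*(u + 2)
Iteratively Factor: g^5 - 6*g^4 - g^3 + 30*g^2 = (g - 3)*(g^4 - 3*g^3 - 10*g^2) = g*(g - 3)*(g^3 - 3*g^2 - 10*g) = g^2*(g - 3)*(g^2 - 3*g - 10) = g^2*(g - 5)*(g - 3)*(g + 2)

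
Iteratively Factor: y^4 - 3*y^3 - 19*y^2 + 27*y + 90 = (y + 2)*(y^3 - 5*y^2 - 9*y + 45) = (y + 2)*(y + 3)*(y^2 - 8*y + 15) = (y - 5)*(y + 2)*(y + 3)*(y - 3)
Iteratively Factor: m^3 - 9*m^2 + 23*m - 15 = (m - 1)*(m^2 - 8*m + 15) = (m - 5)*(m - 1)*(m - 3)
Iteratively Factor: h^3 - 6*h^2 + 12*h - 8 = (h - 2)*(h^2 - 4*h + 4) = (h - 2)^2*(h - 2)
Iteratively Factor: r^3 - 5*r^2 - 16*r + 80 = (r - 4)*(r^2 - r - 20) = (r - 4)*(r + 4)*(r - 5)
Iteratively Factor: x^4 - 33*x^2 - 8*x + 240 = (x + 4)*(x^3 - 4*x^2 - 17*x + 60) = (x + 4)^2*(x^2 - 8*x + 15) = (x - 5)*(x + 4)^2*(x - 3)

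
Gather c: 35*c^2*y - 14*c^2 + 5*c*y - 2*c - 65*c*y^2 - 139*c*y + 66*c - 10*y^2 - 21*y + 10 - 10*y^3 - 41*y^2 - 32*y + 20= c^2*(35*y - 14) + c*(-65*y^2 - 134*y + 64) - 10*y^3 - 51*y^2 - 53*y + 30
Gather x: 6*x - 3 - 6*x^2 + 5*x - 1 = -6*x^2 + 11*x - 4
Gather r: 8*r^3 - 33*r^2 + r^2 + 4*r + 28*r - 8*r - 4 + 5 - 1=8*r^3 - 32*r^2 + 24*r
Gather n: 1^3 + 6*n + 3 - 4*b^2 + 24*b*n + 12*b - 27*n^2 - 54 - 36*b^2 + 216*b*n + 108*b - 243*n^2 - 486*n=-40*b^2 + 120*b - 270*n^2 + n*(240*b - 480) - 50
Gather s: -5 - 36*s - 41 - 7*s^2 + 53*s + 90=-7*s^2 + 17*s + 44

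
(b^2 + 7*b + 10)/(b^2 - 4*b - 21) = (b^2 + 7*b + 10)/(b^2 - 4*b - 21)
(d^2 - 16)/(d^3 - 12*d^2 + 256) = (d - 4)/(d^2 - 16*d + 64)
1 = 1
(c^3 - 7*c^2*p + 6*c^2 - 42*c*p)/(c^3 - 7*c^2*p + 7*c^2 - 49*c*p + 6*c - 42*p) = c/(c + 1)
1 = 1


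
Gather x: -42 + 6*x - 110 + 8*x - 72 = 14*x - 224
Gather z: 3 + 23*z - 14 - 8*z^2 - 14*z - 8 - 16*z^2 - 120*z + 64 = -24*z^2 - 111*z + 45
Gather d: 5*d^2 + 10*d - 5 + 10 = 5*d^2 + 10*d + 5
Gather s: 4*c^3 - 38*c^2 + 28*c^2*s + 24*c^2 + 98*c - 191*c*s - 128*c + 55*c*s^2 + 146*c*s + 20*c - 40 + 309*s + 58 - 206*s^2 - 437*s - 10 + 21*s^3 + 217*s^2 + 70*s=4*c^3 - 14*c^2 - 10*c + 21*s^3 + s^2*(55*c + 11) + s*(28*c^2 - 45*c - 58) + 8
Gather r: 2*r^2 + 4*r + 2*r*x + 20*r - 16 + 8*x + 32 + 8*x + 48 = 2*r^2 + r*(2*x + 24) + 16*x + 64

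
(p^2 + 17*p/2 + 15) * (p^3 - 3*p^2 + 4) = p^5 + 11*p^4/2 - 21*p^3/2 - 41*p^2 + 34*p + 60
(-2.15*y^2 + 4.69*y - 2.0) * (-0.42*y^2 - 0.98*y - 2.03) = 0.903*y^4 + 0.1372*y^3 + 0.608299999999999*y^2 - 7.5607*y + 4.06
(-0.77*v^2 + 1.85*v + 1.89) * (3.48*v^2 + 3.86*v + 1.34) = -2.6796*v^4 + 3.4658*v^3 + 12.6864*v^2 + 9.7744*v + 2.5326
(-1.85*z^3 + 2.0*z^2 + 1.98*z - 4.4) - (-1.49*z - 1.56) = -1.85*z^3 + 2.0*z^2 + 3.47*z - 2.84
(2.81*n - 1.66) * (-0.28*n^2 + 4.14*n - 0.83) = -0.7868*n^3 + 12.0982*n^2 - 9.2047*n + 1.3778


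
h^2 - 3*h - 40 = (h - 8)*(h + 5)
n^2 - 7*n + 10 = (n - 5)*(n - 2)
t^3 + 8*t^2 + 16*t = t*(t + 4)^2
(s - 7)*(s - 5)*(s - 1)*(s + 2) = s^4 - 11*s^3 + 21*s^2 + 59*s - 70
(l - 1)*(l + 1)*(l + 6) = l^3 + 6*l^2 - l - 6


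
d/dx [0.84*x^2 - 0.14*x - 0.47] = 1.68*x - 0.14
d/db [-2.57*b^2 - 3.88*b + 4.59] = -5.14*b - 3.88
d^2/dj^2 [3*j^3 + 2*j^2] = 18*j + 4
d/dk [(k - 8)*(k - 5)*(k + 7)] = 3*k^2 - 12*k - 51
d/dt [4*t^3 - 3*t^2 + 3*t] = 12*t^2 - 6*t + 3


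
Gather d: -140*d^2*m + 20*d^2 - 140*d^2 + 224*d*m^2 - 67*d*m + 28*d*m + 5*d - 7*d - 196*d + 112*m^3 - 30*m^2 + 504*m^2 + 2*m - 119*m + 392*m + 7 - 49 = d^2*(-140*m - 120) + d*(224*m^2 - 39*m - 198) + 112*m^3 + 474*m^2 + 275*m - 42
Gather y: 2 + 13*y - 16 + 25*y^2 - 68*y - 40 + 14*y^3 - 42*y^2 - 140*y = 14*y^3 - 17*y^2 - 195*y - 54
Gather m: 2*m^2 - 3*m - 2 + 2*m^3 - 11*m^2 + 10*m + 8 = 2*m^3 - 9*m^2 + 7*m + 6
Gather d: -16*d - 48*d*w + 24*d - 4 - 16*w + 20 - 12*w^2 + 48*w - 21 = d*(8 - 48*w) - 12*w^2 + 32*w - 5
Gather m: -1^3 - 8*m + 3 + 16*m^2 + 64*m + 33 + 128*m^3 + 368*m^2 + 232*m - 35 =128*m^3 + 384*m^2 + 288*m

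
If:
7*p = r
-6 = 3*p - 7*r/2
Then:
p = 12/43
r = 84/43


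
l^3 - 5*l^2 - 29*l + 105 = (l - 7)*(l - 3)*(l + 5)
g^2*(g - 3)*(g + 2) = g^4 - g^3 - 6*g^2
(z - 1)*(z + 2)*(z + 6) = z^3 + 7*z^2 + 4*z - 12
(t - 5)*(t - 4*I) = t^2 - 5*t - 4*I*t + 20*I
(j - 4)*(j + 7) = j^2 + 3*j - 28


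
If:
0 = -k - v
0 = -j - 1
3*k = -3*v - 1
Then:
No Solution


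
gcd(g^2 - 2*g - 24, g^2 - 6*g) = g - 6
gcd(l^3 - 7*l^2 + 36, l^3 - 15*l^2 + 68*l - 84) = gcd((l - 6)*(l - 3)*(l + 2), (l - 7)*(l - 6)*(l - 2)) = l - 6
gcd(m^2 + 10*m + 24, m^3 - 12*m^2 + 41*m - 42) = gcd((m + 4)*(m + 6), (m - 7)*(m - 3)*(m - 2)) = 1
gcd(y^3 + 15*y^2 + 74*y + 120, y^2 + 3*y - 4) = y + 4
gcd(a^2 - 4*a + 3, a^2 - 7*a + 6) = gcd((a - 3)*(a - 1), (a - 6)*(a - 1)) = a - 1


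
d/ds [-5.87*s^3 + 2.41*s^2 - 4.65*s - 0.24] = -17.61*s^2 + 4.82*s - 4.65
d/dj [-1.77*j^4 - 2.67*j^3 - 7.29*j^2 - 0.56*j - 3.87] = -7.08*j^3 - 8.01*j^2 - 14.58*j - 0.56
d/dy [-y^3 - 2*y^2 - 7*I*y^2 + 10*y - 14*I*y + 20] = -3*y^2 - 4*y - 14*I*y + 10 - 14*I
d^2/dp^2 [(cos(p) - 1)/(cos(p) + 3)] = 4*(cos(p)^2 - 3*cos(p) - 2)/(cos(p) + 3)^3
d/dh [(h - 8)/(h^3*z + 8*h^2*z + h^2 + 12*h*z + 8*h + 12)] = (h^3*z + 8*h^2*z + h^2 + 12*h*z + 8*h - (h - 8)*(3*h^2*z + 16*h*z + 2*h + 12*z + 8) + 12)/(h^3*z + 8*h^2*z + h^2 + 12*h*z + 8*h + 12)^2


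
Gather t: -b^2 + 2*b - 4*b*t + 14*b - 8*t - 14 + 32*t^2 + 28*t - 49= -b^2 + 16*b + 32*t^2 + t*(20 - 4*b) - 63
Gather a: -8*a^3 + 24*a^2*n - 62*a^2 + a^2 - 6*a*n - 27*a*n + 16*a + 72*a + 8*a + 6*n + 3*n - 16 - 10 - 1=-8*a^3 + a^2*(24*n - 61) + a*(96 - 33*n) + 9*n - 27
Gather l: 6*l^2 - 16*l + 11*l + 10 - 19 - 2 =6*l^2 - 5*l - 11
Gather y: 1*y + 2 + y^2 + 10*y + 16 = y^2 + 11*y + 18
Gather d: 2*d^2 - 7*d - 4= 2*d^2 - 7*d - 4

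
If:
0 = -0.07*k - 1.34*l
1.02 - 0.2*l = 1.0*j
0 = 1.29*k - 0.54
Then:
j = 1.02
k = 0.42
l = -0.02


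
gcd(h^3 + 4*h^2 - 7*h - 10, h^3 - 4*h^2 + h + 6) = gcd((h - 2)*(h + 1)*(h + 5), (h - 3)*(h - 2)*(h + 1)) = h^2 - h - 2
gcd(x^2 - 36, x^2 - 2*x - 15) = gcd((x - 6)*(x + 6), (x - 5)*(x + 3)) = 1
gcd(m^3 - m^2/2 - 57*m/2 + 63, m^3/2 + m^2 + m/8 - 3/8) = 1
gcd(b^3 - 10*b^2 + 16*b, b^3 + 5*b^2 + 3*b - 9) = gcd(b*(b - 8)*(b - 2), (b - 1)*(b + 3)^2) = 1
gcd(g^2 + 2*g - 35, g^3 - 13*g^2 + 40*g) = g - 5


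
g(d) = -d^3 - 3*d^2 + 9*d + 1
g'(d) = -3*d^2 - 6*d + 9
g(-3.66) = -23.10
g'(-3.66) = -9.23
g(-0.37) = -2.69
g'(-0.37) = 10.81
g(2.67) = -15.39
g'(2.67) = -28.41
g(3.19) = -33.28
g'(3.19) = -40.67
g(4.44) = -105.71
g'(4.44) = -76.78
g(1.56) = 3.94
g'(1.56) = -7.66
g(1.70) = 2.72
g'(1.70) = -9.87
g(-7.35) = 169.85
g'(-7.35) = -108.97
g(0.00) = 1.00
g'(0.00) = 9.00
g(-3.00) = -26.00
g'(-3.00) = 0.00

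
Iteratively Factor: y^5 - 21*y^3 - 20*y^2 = (y - 5)*(y^4 + 5*y^3 + 4*y^2) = y*(y - 5)*(y^3 + 5*y^2 + 4*y) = y^2*(y - 5)*(y^2 + 5*y + 4) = y^2*(y - 5)*(y + 1)*(y + 4)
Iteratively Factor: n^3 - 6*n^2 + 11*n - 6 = (n - 3)*(n^2 - 3*n + 2) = (n - 3)*(n - 1)*(n - 2)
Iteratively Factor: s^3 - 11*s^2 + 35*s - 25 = (s - 1)*(s^2 - 10*s + 25) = (s - 5)*(s - 1)*(s - 5)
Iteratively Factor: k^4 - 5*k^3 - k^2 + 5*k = (k - 1)*(k^3 - 4*k^2 - 5*k) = (k - 5)*(k - 1)*(k^2 + k) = k*(k - 5)*(k - 1)*(k + 1)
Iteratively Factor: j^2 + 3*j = (j)*(j + 3)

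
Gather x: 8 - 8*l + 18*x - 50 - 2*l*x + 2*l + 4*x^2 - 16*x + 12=-6*l + 4*x^2 + x*(2 - 2*l) - 30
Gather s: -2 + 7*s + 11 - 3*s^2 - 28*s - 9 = -3*s^2 - 21*s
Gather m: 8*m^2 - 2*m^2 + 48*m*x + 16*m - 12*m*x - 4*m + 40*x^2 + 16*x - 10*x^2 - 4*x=6*m^2 + m*(36*x + 12) + 30*x^2 + 12*x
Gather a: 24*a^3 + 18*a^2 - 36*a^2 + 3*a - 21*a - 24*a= 24*a^3 - 18*a^2 - 42*a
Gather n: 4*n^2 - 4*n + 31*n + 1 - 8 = 4*n^2 + 27*n - 7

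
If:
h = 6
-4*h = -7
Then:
No Solution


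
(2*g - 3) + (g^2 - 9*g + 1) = g^2 - 7*g - 2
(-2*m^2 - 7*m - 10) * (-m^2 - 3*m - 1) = 2*m^4 + 13*m^3 + 33*m^2 + 37*m + 10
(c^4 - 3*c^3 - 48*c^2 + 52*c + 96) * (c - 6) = c^5 - 9*c^4 - 30*c^3 + 340*c^2 - 216*c - 576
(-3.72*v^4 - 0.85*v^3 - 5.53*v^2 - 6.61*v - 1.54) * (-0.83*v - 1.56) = 3.0876*v^5 + 6.5087*v^4 + 5.9159*v^3 + 14.1131*v^2 + 11.5898*v + 2.4024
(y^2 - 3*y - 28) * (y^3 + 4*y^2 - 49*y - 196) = y^5 + y^4 - 89*y^3 - 161*y^2 + 1960*y + 5488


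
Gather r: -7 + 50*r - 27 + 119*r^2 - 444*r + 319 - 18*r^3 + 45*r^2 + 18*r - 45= -18*r^3 + 164*r^2 - 376*r + 240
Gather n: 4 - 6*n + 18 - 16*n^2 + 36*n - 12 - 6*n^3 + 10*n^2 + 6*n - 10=-6*n^3 - 6*n^2 + 36*n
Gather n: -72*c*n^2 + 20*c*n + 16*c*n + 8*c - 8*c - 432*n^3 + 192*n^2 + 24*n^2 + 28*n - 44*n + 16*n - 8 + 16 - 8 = 36*c*n - 432*n^3 + n^2*(216 - 72*c)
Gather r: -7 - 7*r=-7*r - 7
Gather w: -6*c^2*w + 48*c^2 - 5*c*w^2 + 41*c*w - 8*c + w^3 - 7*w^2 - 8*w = 48*c^2 - 8*c + w^3 + w^2*(-5*c - 7) + w*(-6*c^2 + 41*c - 8)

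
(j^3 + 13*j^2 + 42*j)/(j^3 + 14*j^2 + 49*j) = (j + 6)/(j + 7)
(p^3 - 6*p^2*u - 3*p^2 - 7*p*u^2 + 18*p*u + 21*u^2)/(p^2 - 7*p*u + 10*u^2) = (p^3 - 6*p^2*u - 3*p^2 - 7*p*u^2 + 18*p*u + 21*u^2)/(p^2 - 7*p*u + 10*u^2)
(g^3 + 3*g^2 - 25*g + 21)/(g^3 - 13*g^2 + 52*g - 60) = (g^3 + 3*g^2 - 25*g + 21)/(g^3 - 13*g^2 + 52*g - 60)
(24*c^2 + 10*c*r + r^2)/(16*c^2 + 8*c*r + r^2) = (6*c + r)/(4*c + r)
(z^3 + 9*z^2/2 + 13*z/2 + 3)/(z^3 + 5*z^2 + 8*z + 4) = (z + 3/2)/(z + 2)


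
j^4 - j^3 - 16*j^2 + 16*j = j*(j - 4)*(j - 1)*(j + 4)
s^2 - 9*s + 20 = (s - 5)*(s - 4)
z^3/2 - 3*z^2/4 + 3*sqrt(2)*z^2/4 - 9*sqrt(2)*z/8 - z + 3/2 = (z/2 + sqrt(2))*(z - 3/2)*(z - sqrt(2)/2)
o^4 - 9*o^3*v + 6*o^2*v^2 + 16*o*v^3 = o*(o - 8*v)*(o - 2*v)*(o + v)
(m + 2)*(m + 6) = m^2 + 8*m + 12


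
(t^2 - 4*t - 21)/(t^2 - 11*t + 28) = (t + 3)/(t - 4)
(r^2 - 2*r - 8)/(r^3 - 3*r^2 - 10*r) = (r - 4)/(r*(r - 5))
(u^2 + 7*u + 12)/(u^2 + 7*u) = (u^2 + 7*u + 12)/(u*(u + 7))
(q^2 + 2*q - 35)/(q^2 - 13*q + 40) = (q + 7)/(q - 8)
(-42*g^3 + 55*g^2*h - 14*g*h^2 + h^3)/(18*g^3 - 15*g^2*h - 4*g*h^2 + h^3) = (-7*g + h)/(3*g + h)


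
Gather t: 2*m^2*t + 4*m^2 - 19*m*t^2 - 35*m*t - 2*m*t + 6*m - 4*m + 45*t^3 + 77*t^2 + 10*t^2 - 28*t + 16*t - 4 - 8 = 4*m^2 + 2*m + 45*t^3 + t^2*(87 - 19*m) + t*(2*m^2 - 37*m - 12) - 12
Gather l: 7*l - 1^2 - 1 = 7*l - 2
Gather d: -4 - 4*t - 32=-4*t - 36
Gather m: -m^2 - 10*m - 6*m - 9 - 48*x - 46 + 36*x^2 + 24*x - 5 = -m^2 - 16*m + 36*x^2 - 24*x - 60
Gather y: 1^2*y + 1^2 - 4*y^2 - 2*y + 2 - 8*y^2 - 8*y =-12*y^2 - 9*y + 3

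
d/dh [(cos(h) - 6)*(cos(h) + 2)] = 2*(2 - cos(h))*sin(h)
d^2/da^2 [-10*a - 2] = 0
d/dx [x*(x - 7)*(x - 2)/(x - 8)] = (2*x^3 - 33*x^2 + 144*x - 112)/(x^2 - 16*x + 64)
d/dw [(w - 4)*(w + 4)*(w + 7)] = 3*w^2 + 14*w - 16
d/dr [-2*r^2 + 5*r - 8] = 5 - 4*r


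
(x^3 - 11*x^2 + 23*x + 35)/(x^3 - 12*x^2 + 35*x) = (x + 1)/x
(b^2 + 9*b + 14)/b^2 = 1 + 9/b + 14/b^2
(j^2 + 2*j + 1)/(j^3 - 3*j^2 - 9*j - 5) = 1/(j - 5)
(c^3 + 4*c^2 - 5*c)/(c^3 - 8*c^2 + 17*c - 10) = c*(c + 5)/(c^2 - 7*c + 10)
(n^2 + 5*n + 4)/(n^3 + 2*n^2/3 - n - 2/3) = 3*(n + 4)/(3*n^2 - n - 2)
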